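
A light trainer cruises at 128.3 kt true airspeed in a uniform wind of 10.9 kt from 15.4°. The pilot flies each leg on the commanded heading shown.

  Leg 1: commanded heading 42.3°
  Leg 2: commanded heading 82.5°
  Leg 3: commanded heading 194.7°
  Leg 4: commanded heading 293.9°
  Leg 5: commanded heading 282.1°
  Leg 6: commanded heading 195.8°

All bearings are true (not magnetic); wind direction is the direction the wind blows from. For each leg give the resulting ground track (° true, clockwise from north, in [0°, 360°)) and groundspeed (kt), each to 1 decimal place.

Leg 1: heading 42.3°; drift +2.4° → track 44.7°, groundspeed 118.7 kt
Leg 2: heading 82.5°; drift +4.6° → track 87.1°, groundspeed 124.5 kt
Leg 3: heading 194.7°; drift +0.1° → track 194.8°, groundspeed 139.2 kt
Leg 4: heading 293.9°; drift -4.9° → track 289.0°, groundspeed 127.1 kt
Leg 5: heading 282.1°; drift -4.8° → track 277.3°, groundspeed 129.4 kt
Leg 6: heading 195.8°; drift +0.0° → track 195.8°, groundspeed 139.2 kt

Leg 1: track=44.7°, groundspeed=118.7 kt
Leg 2: track=87.1°, groundspeed=124.5 kt
Leg 3: track=194.8°, groundspeed=139.2 kt
Leg 4: track=289.0°, groundspeed=127.1 kt
Leg 5: track=277.3°, groundspeed=129.4 kt
Leg 6: track=195.8°, groundspeed=139.2 kt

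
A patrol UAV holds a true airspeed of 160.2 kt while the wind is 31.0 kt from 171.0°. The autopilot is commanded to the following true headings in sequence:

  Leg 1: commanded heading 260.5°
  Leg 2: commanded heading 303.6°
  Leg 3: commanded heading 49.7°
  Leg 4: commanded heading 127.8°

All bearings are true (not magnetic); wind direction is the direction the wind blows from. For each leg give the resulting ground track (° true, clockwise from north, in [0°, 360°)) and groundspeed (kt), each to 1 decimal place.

Leg 1: track=271.5°, groundspeed=162.9 kt
Leg 2: track=310.8°, groundspeed=182.6 kt
Leg 3: track=41.2°, groundspeed=178.3 kt
Leg 4: track=119.0°, groundspeed=139.2 kt

Leg 1: heading 260.5°; drift +11.0° → track 271.5°, groundspeed 162.9 kt
Leg 2: heading 303.6°; drift +7.2° → track 310.8°, groundspeed 182.6 kt
Leg 3: heading 49.7°; drift -8.5° → track 41.2°, groundspeed 178.3 kt
Leg 4: heading 127.8°; drift -8.8° → track 119.0°, groundspeed 139.2 kt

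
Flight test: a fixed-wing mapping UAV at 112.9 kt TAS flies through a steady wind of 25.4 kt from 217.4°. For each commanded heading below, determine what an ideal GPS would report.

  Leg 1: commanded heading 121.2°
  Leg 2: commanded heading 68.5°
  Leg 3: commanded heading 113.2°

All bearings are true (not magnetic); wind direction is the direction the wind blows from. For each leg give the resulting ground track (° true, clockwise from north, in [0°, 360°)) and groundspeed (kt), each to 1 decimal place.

Leg 1: track=108.9°, groundspeed=118.4 kt
Leg 2: track=62.9°, groundspeed=135.3 kt
Leg 3: track=101.5°, groundspeed=121.6 kt

Leg 1: heading 121.2°; drift -12.3° → track 108.9°, groundspeed 118.4 kt
Leg 2: heading 68.5°; drift -5.6° → track 62.9°, groundspeed 135.3 kt
Leg 3: heading 113.2°; drift -11.7° → track 101.5°, groundspeed 121.6 kt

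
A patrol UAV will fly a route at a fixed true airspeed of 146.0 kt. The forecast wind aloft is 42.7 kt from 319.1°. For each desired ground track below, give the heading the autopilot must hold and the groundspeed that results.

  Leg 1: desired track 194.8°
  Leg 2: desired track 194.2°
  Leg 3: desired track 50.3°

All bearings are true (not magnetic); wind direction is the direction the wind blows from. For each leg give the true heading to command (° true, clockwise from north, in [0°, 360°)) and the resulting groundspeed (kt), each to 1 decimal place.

Leg 1: desired track 194.8°; wind correction +14.0° → command heading 208.8°, groundspeed 165.7 kt
Leg 2: desired track 194.2°; wind correction +13.9° → command heading 208.1°, groundspeed 166.2 kt
Leg 3: desired track 50.3°; wind correction -17.0° → command heading 33.3°, groundspeed 140.5 kt

Leg 1: heading=208.8°, groundspeed=165.7 kt
Leg 2: heading=208.1°, groundspeed=166.2 kt
Leg 3: heading=33.3°, groundspeed=140.5 kt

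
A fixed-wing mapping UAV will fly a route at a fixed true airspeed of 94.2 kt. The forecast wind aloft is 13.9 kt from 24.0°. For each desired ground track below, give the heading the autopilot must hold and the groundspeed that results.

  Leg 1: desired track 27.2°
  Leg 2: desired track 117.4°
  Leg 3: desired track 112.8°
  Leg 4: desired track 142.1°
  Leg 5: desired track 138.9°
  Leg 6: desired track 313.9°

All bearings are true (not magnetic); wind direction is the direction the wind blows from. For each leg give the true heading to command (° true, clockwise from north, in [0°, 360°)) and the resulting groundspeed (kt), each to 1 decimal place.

Leg 1: desired track 27.2°; wind correction -0.5° → command heading 26.7°, groundspeed 80.3 kt
Leg 2: desired track 117.4°; wind correction -8.5° → command heading 108.9°, groundspeed 94.0 kt
Leg 3: desired track 112.8°; wind correction -8.5° → command heading 104.3°, groundspeed 92.9 kt
Leg 4: desired track 142.1°; wind correction -7.5° → command heading 134.6°, groundspeed 99.9 kt
Leg 5: desired track 138.9°; wind correction -7.7° → command heading 131.2°, groundspeed 99.2 kt
Leg 6: desired track 313.9°; wind correction +8.0° → command heading 321.9°, groundspeed 88.6 kt

Leg 1: heading=26.7°, groundspeed=80.3 kt
Leg 2: heading=108.9°, groundspeed=94.0 kt
Leg 3: heading=104.3°, groundspeed=92.9 kt
Leg 4: heading=134.6°, groundspeed=99.9 kt
Leg 5: heading=131.2°, groundspeed=99.2 kt
Leg 6: heading=321.9°, groundspeed=88.6 kt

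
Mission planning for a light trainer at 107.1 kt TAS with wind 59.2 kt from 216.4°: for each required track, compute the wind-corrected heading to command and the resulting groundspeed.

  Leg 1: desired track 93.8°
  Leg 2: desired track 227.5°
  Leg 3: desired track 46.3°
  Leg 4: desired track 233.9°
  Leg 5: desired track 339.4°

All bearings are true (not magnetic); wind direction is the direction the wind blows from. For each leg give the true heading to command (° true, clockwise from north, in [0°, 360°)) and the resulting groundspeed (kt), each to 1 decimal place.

Leg 1: heading=121.6°, groundspeed=126.7 kt
Leg 2: heading=221.4°, groundspeed=48.4 kt
Leg 3: heading=51.8°, groundspeed=164.9 kt
Leg 4: heading=224.3°, groundspeed=49.2 kt
Leg 5: heading=311.8°, groundspeed=127.1 kt

Leg 1: desired track 93.8°; wind correction +27.8° → command heading 121.6°, groundspeed 126.7 kt
Leg 2: desired track 227.5°; wind correction -6.1° → command heading 221.4°, groundspeed 48.4 kt
Leg 3: desired track 46.3°; wind correction +5.5° → command heading 51.8°, groundspeed 164.9 kt
Leg 4: desired track 233.9°; wind correction -9.6° → command heading 224.3°, groundspeed 49.2 kt
Leg 5: desired track 339.4°; wind correction -27.6° → command heading 311.8°, groundspeed 127.1 kt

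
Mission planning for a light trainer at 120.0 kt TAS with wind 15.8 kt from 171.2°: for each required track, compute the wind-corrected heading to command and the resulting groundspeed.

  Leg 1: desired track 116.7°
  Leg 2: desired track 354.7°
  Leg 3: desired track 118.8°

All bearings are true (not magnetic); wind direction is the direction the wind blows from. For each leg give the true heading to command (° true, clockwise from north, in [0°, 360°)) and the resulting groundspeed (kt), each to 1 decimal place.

Leg 1: desired track 116.7°; wind correction +6.2° → command heading 122.9°, groundspeed 110.1 kt
Leg 2: desired track 354.7°; wind correction +0.5° → command heading 355.2°, groundspeed 135.8 kt
Leg 3: desired track 118.8°; wind correction +6.0° → command heading 124.8°, groundspeed 109.7 kt

Leg 1: heading=122.9°, groundspeed=110.1 kt
Leg 2: heading=355.2°, groundspeed=135.8 kt
Leg 3: heading=124.8°, groundspeed=109.7 kt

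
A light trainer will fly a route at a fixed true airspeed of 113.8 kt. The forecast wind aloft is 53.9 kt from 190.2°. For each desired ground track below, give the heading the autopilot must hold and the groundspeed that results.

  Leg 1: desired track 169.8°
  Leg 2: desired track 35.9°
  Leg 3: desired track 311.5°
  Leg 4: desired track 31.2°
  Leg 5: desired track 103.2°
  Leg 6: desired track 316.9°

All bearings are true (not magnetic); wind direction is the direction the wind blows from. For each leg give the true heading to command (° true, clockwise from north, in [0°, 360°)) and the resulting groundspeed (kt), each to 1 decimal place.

Leg 1: desired track 169.8°; wind correction +9.5° → command heading 179.3°, groundspeed 61.7 kt
Leg 2: desired track 35.9°; wind correction +11.9° → command heading 47.8°, groundspeed 159.9 kt
Leg 3: desired track 311.5°; wind correction -23.9° → command heading 287.6°, groundspeed 132.1 kt
Leg 4: desired track 31.2°; wind correction +9.8° → command heading 41.0°, groundspeed 162.5 kt
Leg 5: desired track 103.2°; wind correction +28.2° → command heading 131.4°, groundspeed 97.4 kt
Leg 6: desired track 316.9°; wind correction -22.3° → command heading 294.6°, groundspeed 137.5 kt

Leg 1: heading=179.3°, groundspeed=61.7 kt
Leg 2: heading=47.8°, groundspeed=159.9 kt
Leg 3: heading=287.6°, groundspeed=132.1 kt
Leg 4: heading=41.0°, groundspeed=162.5 kt
Leg 5: heading=131.4°, groundspeed=97.4 kt
Leg 6: heading=294.6°, groundspeed=137.5 kt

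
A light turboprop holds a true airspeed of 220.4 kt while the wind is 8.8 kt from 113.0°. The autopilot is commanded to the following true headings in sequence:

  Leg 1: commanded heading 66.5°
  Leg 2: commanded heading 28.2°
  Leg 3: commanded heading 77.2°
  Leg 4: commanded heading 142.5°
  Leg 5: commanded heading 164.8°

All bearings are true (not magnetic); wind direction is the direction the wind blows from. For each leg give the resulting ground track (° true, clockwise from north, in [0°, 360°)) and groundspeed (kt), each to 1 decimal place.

Leg 1: track=64.8°, groundspeed=214.4 kt
Leg 2: track=25.9°, groundspeed=219.8 kt
Leg 3: track=75.8°, groundspeed=213.3 kt
Leg 4: track=143.7°, groundspeed=212.8 kt
Leg 5: track=166.6°, groundspeed=215.1 kt

Leg 1: heading 66.5°; drift -1.7° → track 64.8°, groundspeed 214.4 kt
Leg 2: heading 28.2°; drift -2.3° → track 25.9°, groundspeed 219.8 kt
Leg 3: heading 77.2°; drift -1.4° → track 75.8°, groundspeed 213.3 kt
Leg 4: heading 142.5°; drift +1.2° → track 143.7°, groundspeed 212.8 kt
Leg 5: heading 164.8°; drift +1.8° → track 166.6°, groundspeed 215.1 kt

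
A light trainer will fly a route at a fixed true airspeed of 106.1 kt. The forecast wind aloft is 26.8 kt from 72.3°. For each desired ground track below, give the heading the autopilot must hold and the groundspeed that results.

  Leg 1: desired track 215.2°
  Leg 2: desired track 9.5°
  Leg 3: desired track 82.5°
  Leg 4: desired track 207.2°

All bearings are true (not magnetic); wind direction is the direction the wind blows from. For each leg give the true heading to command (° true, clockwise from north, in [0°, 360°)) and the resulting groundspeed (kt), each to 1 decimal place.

Leg 1: desired track 215.2°; wind correction -8.8° → command heading 206.4°, groundspeed 126.2 kt
Leg 2: desired track 9.5°; wind correction +13.0° → command heading 22.5°, groundspeed 91.1 kt
Leg 3: desired track 82.5°; wind correction -2.6° → command heading 79.9°, groundspeed 79.6 kt
Leg 4: desired track 207.2°; wind correction -10.3° → command heading 196.9°, groundspeed 123.3 kt

Leg 1: heading=206.4°, groundspeed=126.2 kt
Leg 2: heading=22.5°, groundspeed=91.1 kt
Leg 3: heading=79.9°, groundspeed=79.6 kt
Leg 4: heading=196.9°, groundspeed=123.3 kt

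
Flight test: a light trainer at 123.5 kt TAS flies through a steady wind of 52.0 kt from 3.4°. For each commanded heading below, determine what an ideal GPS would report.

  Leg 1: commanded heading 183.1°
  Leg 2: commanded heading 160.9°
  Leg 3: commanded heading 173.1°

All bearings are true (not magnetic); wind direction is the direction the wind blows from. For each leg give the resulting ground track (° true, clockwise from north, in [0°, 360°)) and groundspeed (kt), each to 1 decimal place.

Leg 1: heading 183.1°; drift +0.1° → track 183.2°, groundspeed 175.5 kt
Leg 2: heading 160.9°; drift +6.6° → track 167.5°, groundspeed 172.7 kt
Leg 3: heading 173.1°; drift +3.0° → track 176.1°, groundspeed 174.9 kt

Leg 1: track=183.2°, groundspeed=175.5 kt
Leg 2: track=167.5°, groundspeed=172.7 kt
Leg 3: track=176.1°, groundspeed=174.9 kt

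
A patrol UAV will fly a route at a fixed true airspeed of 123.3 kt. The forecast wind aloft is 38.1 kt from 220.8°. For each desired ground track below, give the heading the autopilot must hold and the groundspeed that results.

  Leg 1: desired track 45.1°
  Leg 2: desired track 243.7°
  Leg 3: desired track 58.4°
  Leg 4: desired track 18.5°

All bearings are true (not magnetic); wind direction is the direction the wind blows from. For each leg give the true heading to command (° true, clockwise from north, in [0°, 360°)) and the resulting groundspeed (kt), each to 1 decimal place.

Leg 1: heading=46.4°, groundspeed=161.3 kt
Leg 2: heading=236.8°, groundspeed=87.3 kt
Leg 3: heading=63.8°, groundspeed=159.1 kt
Leg 4: heading=11.8°, groundspeed=157.7 kt

Leg 1: desired track 45.1°; wind correction +1.3° → command heading 46.4°, groundspeed 161.3 kt
Leg 2: desired track 243.7°; wind correction -6.9° → command heading 236.8°, groundspeed 87.3 kt
Leg 3: desired track 58.4°; wind correction +5.4° → command heading 63.8°, groundspeed 159.1 kt
Leg 4: desired track 18.5°; wind correction -6.7° → command heading 11.8°, groundspeed 157.7 kt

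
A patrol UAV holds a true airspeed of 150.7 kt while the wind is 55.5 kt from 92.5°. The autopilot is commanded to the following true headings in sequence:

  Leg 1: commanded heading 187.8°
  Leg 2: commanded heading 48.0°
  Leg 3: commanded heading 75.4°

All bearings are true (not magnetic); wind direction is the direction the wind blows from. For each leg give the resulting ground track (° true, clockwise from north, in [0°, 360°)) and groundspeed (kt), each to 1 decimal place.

Leg 1: track=207.3°, groundspeed=165.3 kt
Leg 2: track=28.7°, groundspeed=117.7 kt
Leg 3: track=65.9°, groundspeed=99.0 kt

Leg 1: heading 187.8°; drift +19.5° → track 207.3°, groundspeed 165.3 kt
Leg 2: heading 48.0°; drift -19.3° → track 28.7°, groundspeed 117.7 kt
Leg 3: heading 75.4°; drift -9.5° → track 65.9°, groundspeed 99.0 kt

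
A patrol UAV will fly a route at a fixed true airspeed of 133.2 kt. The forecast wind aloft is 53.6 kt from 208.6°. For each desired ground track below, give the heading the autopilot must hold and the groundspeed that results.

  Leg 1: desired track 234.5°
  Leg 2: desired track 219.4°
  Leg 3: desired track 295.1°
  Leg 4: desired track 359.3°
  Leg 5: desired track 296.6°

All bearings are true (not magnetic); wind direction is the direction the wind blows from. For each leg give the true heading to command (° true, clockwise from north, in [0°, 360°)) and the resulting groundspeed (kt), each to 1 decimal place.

Leg 1: desired track 234.5°; wind correction -10.1° → command heading 224.4°, groundspeed 82.9 kt
Leg 2: desired track 219.4°; wind correction -4.3° → command heading 215.1°, groundspeed 80.2 kt
Leg 3: desired track 295.1°; wind correction -23.7° → command heading 271.4°, groundspeed 118.7 kt
Leg 4: desired track 359.3°; wind correction -11.4° → command heading 347.9°, groundspeed 177.3 kt
Leg 5: desired track 296.6°; wind correction -23.7° → command heading 272.9°, groundspeed 120.1 kt

Leg 1: heading=224.4°, groundspeed=82.9 kt
Leg 2: heading=215.1°, groundspeed=80.2 kt
Leg 3: heading=271.4°, groundspeed=118.7 kt
Leg 4: heading=347.9°, groundspeed=177.3 kt
Leg 5: heading=272.9°, groundspeed=120.1 kt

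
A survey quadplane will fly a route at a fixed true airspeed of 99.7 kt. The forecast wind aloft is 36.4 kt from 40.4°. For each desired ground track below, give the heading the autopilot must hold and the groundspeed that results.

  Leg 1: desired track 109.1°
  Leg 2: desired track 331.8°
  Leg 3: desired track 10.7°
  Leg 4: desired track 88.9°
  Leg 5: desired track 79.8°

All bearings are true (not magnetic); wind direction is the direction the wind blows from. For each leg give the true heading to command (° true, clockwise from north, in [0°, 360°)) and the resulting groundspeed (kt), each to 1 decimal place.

Leg 1: heading=89.2°, groundspeed=80.5 kt
Leg 2: heading=351.7°, groundspeed=80.5 kt
Leg 3: heading=21.1°, groundspeed=66.4 kt
Leg 4: heading=73.0°, groundspeed=71.8 kt
Leg 5: heading=66.4°, groundspeed=68.9 kt

Leg 1: desired track 109.1°; wind correction -19.9° → command heading 89.2°, groundspeed 80.5 kt
Leg 2: desired track 331.8°; wind correction +19.9° → command heading 351.7°, groundspeed 80.5 kt
Leg 3: desired track 10.7°; wind correction +10.4° → command heading 21.1°, groundspeed 66.4 kt
Leg 4: desired track 88.9°; wind correction -15.9° → command heading 73.0°, groundspeed 71.8 kt
Leg 5: desired track 79.8°; wind correction -13.4° → command heading 66.4°, groundspeed 68.9 kt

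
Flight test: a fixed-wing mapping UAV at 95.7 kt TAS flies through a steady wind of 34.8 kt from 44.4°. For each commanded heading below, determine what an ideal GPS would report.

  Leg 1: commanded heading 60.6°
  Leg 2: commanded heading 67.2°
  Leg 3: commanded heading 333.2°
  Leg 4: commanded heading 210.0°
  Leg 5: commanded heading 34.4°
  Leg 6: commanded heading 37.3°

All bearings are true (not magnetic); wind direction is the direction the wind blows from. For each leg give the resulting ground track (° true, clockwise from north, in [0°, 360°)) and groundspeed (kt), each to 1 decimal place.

Leg 1: heading 60.6°; drift +8.9° → track 69.5°, groundspeed 63.0 kt
Leg 2: heading 67.2°; drift +12.0° → track 79.2°, groundspeed 65.0 kt
Leg 3: heading 333.2°; drift -21.3° → track 311.9°, groundspeed 90.7 kt
Leg 4: heading 210.0°; drift +3.8° → track 213.8°, groundspeed 129.7 kt
Leg 5: heading 34.4°; drift -5.6° → track 28.8°, groundspeed 61.7 kt
Leg 6: heading 37.3°; drift -4.0° → track 33.3°, groundspeed 61.3 kt

Leg 1: track=69.5°, groundspeed=63.0 kt
Leg 2: track=79.2°, groundspeed=65.0 kt
Leg 3: track=311.9°, groundspeed=90.7 kt
Leg 4: track=213.8°, groundspeed=129.7 kt
Leg 5: track=28.8°, groundspeed=61.7 kt
Leg 6: track=33.3°, groundspeed=61.3 kt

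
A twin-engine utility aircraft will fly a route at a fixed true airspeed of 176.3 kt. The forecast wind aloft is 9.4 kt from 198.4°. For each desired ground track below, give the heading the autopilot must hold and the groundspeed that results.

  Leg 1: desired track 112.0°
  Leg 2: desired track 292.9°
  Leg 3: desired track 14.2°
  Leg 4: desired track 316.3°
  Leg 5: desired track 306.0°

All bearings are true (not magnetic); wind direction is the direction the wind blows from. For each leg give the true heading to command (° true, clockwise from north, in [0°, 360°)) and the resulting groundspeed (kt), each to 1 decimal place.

Leg 1: desired track 112.0°; wind correction +3.1° → command heading 115.1°, groundspeed 175.5 kt
Leg 2: desired track 292.9°; wind correction -3.0° → command heading 289.9°, groundspeed 176.8 kt
Leg 3: desired track 14.2°; wind correction -0.2° → command heading 14.0°, groundspeed 185.7 kt
Leg 4: desired track 316.3°; wind correction -2.7° → command heading 313.6°, groundspeed 180.5 kt
Leg 5: desired track 306.0°; wind correction -2.9° → command heading 303.1°, groundspeed 178.9 kt

Leg 1: heading=115.1°, groundspeed=175.5 kt
Leg 2: heading=289.9°, groundspeed=176.8 kt
Leg 3: heading=14.0°, groundspeed=185.7 kt
Leg 4: heading=313.6°, groundspeed=180.5 kt
Leg 5: heading=303.1°, groundspeed=178.9 kt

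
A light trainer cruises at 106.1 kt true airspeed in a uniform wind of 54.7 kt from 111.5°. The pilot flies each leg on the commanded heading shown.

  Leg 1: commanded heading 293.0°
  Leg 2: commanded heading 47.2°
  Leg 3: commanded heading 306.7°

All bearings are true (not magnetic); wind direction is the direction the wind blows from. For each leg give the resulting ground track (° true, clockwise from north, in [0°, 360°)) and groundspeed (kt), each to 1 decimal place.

Leg 1: track=292.5°, groundspeed=160.8 kt
Leg 2: track=16.3°, groundspeed=96.0 kt
Leg 3: track=301.5°, groundspeed=159.5 kt

Leg 1: heading 293.0°; drift -0.5° → track 292.5°, groundspeed 160.8 kt
Leg 2: heading 47.2°; drift -30.9° → track 16.3°, groundspeed 96.0 kt
Leg 3: heading 306.7°; drift -5.2° → track 301.5°, groundspeed 159.5 kt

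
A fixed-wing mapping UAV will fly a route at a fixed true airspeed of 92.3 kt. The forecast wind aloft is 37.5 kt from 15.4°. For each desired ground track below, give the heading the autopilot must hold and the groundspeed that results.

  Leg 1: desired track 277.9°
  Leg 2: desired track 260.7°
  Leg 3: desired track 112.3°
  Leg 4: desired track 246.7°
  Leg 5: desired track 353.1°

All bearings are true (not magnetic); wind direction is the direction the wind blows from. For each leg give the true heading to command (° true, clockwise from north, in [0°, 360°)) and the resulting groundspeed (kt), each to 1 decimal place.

Leg 1: desired track 277.9°; wind correction +23.8° → command heading 301.7°, groundspeed 89.4 kt
Leg 2: desired track 260.7°; wind correction +21.7° → command heading 282.4°, groundspeed 101.5 kt
Leg 3: desired track 112.3°; wind correction -23.8° → command heading 88.5°, groundspeed 89.0 kt
Leg 4: desired track 246.7°; wind correction +18.5° → command heading 265.2°, groundspeed 111.0 kt
Leg 5: desired track 353.1°; wind correction +8.9° → command heading 2.0°, groundspeed 56.5 kt

Leg 1: heading=301.7°, groundspeed=89.4 kt
Leg 2: heading=282.4°, groundspeed=101.5 kt
Leg 3: heading=88.5°, groundspeed=89.0 kt
Leg 4: heading=265.2°, groundspeed=111.0 kt
Leg 5: heading=2.0°, groundspeed=56.5 kt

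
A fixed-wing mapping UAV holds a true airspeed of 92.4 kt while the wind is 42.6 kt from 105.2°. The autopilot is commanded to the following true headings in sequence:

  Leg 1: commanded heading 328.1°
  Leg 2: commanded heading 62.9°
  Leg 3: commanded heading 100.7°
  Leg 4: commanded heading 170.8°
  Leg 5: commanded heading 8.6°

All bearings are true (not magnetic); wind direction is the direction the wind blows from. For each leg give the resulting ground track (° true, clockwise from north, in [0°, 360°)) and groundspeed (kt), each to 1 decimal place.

Leg 1: heading 328.1°; drift -13.2° → track 314.9°, groundspeed 127.0 kt
Leg 2: heading 62.9°; drift -25.2° → track 37.7°, groundspeed 67.3 kt
Leg 3: heading 100.7°; drift -3.8° → track 96.9°, groundspeed 50.0 kt
Leg 4: heading 170.8°; drift +27.4° → track 198.2°, groundspeed 84.3 kt
Leg 5: heading 8.6°; drift -23.5° → track 345.1°, groundspeed 106.1 kt

Leg 1: track=314.9°, groundspeed=127.0 kt
Leg 2: track=37.7°, groundspeed=67.3 kt
Leg 3: track=96.9°, groundspeed=50.0 kt
Leg 4: track=198.2°, groundspeed=84.3 kt
Leg 5: track=345.1°, groundspeed=106.1 kt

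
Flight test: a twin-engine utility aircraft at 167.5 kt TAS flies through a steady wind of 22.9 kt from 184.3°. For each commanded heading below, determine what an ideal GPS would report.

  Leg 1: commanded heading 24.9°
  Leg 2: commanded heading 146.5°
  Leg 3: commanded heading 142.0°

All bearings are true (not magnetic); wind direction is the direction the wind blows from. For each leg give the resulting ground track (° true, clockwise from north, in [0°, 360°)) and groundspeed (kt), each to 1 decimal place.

Leg 1: heading 24.9°; drift -2.4° → track 22.5°, groundspeed 189.1 kt
Leg 2: heading 146.5°; drift -5.4° → track 141.1°, groundspeed 150.1 kt
Leg 3: heading 142.0°; drift -5.8° → track 136.2°, groundspeed 151.3 kt

Leg 1: track=22.5°, groundspeed=189.1 kt
Leg 2: track=141.1°, groundspeed=150.1 kt
Leg 3: track=136.2°, groundspeed=151.3 kt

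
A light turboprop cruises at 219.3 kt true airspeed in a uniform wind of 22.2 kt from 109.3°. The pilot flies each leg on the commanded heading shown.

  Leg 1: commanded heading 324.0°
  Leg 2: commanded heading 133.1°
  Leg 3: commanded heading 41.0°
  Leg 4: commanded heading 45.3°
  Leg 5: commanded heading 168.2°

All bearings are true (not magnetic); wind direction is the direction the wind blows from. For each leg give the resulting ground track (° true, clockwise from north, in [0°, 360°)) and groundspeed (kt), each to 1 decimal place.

Leg 1: heading 324.0°; drift -3.0° → track 321.0°, groundspeed 237.9 kt
Leg 2: heading 133.1°; drift +2.6° → track 135.7°, groundspeed 199.2 kt
Leg 3: heading 41.0°; drift -5.6° → track 35.4°, groundspeed 212.1 kt
Leg 4: heading 45.3°; drift -5.4° → track 39.9°, groundspeed 210.5 kt
Leg 5: heading 168.2°; drift +5.2° → track 173.4°, groundspeed 208.7 kt

Leg 1: track=321.0°, groundspeed=237.9 kt
Leg 2: track=135.7°, groundspeed=199.2 kt
Leg 3: track=35.4°, groundspeed=212.1 kt
Leg 4: track=39.9°, groundspeed=210.5 kt
Leg 5: track=173.4°, groundspeed=208.7 kt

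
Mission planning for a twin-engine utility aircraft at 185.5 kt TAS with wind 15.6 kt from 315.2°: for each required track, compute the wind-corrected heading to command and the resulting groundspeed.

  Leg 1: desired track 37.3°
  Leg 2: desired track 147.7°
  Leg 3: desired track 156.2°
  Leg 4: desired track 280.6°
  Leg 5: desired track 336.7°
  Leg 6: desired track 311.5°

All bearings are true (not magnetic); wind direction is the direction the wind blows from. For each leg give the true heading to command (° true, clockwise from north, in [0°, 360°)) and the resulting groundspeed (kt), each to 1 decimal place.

Leg 1: desired track 37.3°; wind correction -4.8° → command heading 32.5°, groundspeed 182.7 kt
Leg 2: desired track 147.7°; wind correction +1.0° → command heading 148.7°, groundspeed 200.7 kt
Leg 3: desired track 156.2°; wind correction +1.7° → command heading 157.9°, groundspeed 200.0 kt
Leg 4: desired track 280.6°; wind correction +2.7° → command heading 283.3°, groundspeed 172.4 kt
Leg 5: desired track 336.7°; wind correction -1.8° → command heading 334.9°, groundspeed 170.9 kt
Leg 6: desired track 311.5°; wind correction +0.3° → command heading 311.8°, groundspeed 169.9 kt

Leg 1: heading=32.5°, groundspeed=182.7 kt
Leg 2: heading=148.7°, groundspeed=200.7 kt
Leg 3: heading=157.9°, groundspeed=200.0 kt
Leg 4: heading=283.3°, groundspeed=172.4 kt
Leg 5: heading=334.9°, groundspeed=170.9 kt
Leg 6: heading=311.8°, groundspeed=169.9 kt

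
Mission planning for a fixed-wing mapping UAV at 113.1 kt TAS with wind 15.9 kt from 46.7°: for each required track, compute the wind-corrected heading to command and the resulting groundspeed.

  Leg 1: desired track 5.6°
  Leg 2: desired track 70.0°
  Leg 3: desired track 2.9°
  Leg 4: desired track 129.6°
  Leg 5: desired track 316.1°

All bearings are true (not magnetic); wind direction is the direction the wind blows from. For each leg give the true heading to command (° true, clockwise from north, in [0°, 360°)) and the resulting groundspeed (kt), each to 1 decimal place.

Leg 1: heading=10.9°, groundspeed=100.6 kt
Leg 2: heading=66.8°, groundspeed=98.3 kt
Leg 3: heading=8.5°, groundspeed=101.1 kt
Leg 4: heading=121.6°, groundspeed=110.0 kt
Leg 5: heading=324.2°, groundspeed=112.1 kt

Leg 1: desired track 5.6°; wind correction +5.3° → command heading 10.9°, groundspeed 100.6 kt
Leg 2: desired track 70.0°; wind correction -3.2° → command heading 66.8°, groundspeed 98.3 kt
Leg 3: desired track 2.9°; wind correction +5.6° → command heading 8.5°, groundspeed 101.1 kt
Leg 4: desired track 129.6°; wind correction -8.0° → command heading 121.6°, groundspeed 110.0 kt
Leg 5: desired track 316.1°; wind correction +8.1° → command heading 324.2°, groundspeed 112.1 kt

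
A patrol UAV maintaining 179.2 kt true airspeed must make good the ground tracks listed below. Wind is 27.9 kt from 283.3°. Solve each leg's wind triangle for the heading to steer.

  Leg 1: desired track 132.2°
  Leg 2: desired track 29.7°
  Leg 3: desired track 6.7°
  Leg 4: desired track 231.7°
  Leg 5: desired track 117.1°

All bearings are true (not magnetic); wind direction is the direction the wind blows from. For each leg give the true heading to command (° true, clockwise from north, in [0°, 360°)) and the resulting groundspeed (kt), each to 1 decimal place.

Leg 1: heading=136.5°, groundspeed=203.1 kt
Leg 2: heading=21.1°, groundspeed=185.1 kt
Leg 3: heading=357.8°, groundspeed=173.8 kt
Leg 4: heading=238.7°, groundspeed=160.5 kt
Leg 5: heading=119.2°, groundspeed=206.2 kt

Leg 1: desired track 132.2°; wind correction +4.3° → command heading 136.5°, groundspeed 203.1 kt
Leg 2: desired track 29.7°; wind correction -8.6° → command heading 21.1°, groundspeed 185.1 kt
Leg 3: desired track 6.7°; wind correction -8.9° → command heading 357.8°, groundspeed 173.8 kt
Leg 4: desired track 231.7°; wind correction +7.0° → command heading 238.7°, groundspeed 160.5 kt
Leg 5: desired track 117.1°; wind correction +2.1° → command heading 119.2°, groundspeed 206.2 kt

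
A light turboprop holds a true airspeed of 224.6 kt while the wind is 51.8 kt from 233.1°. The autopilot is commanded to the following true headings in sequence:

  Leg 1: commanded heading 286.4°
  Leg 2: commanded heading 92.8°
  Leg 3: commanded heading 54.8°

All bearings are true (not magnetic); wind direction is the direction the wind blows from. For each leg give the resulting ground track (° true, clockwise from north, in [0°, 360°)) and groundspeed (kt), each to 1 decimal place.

Leg 1: heading 286.4°; drift +12.1° → track 298.5°, groundspeed 198.0 kt
Leg 2: heading 92.8°; drift -7.1° → track 85.7°, groundspeed 266.5 kt
Leg 3: heading 54.8°; drift -0.3° → track 54.5°, groundspeed 276.4 kt

Leg 1: track=298.5°, groundspeed=198.0 kt
Leg 2: track=85.7°, groundspeed=266.5 kt
Leg 3: track=54.5°, groundspeed=276.4 kt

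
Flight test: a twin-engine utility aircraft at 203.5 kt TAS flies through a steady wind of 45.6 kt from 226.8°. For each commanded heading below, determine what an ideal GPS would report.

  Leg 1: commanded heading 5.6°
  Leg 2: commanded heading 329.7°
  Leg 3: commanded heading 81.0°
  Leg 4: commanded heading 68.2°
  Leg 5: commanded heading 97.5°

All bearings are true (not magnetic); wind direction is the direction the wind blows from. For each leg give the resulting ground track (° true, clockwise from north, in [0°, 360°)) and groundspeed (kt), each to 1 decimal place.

Leg 1: heading 5.6°; drift +7.2° → track 12.8°, groundspeed 239.7 kt
Leg 2: heading 329.7°; drift +11.8° → track 341.5°, groundspeed 218.3 kt
Leg 3: heading 81.0°; drift -6.1° → track 74.9°, groundspeed 242.6 kt
Leg 4: heading 68.2°; drift -3.9° → track 64.3°, groundspeed 246.5 kt
Leg 5: heading 97.5°; drift -8.6° → track 88.9°, groundspeed 235.0 kt

Leg 1: track=12.8°, groundspeed=239.7 kt
Leg 2: track=341.5°, groundspeed=218.3 kt
Leg 3: track=74.9°, groundspeed=242.6 kt
Leg 4: track=64.3°, groundspeed=246.5 kt
Leg 5: track=88.9°, groundspeed=235.0 kt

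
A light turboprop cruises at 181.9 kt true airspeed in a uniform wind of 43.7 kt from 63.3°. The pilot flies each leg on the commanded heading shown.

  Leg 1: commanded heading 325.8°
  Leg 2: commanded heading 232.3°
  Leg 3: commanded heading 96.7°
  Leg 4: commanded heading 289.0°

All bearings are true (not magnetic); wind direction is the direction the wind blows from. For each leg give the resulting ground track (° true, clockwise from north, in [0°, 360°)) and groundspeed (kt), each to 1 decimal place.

Leg 1: track=312.8°, groundspeed=192.5 kt
Leg 2: track=234.4°, groundspeed=225.0 kt
Leg 3: track=106.1°, groundspeed=147.4 kt
Leg 4: track=280.6°, groundspeed=214.7 kt

Leg 1: heading 325.8°; drift -13.0° → track 312.8°, groundspeed 192.5 kt
Leg 2: heading 232.3°; drift +2.1° → track 234.4°, groundspeed 225.0 kt
Leg 3: heading 96.7°; drift +9.4° → track 106.1°, groundspeed 147.4 kt
Leg 4: heading 289.0°; drift -8.4° → track 280.6°, groundspeed 214.7 kt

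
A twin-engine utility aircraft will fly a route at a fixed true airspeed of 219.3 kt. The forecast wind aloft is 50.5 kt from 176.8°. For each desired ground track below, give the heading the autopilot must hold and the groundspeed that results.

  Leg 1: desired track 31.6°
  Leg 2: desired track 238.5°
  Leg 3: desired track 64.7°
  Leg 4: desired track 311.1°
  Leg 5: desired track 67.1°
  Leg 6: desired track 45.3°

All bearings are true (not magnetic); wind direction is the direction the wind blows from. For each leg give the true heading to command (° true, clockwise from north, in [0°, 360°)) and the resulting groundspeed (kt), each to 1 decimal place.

Leg 1: heading=39.2°, groundspeed=258.9 kt
Leg 2: heading=226.8°, groundspeed=190.8 kt
Leg 3: heading=77.0°, groundspeed=233.2 kt
Leg 4: heading=301.6°, groundspeed=251.6 kt
Leg 5: heading=79.6°, groundspeed=231.1 kt
Leg 6: heading=55.2°, groundspeed=249.5 kt

Leg 1: desired track 31.6°; wind correction +7.6° → command heading 39.2°, groundspeed 258.9 kt
Leg 2: desired track 238.5°; wind correction -11.7° → command heading 226.8°, groundspeed 190.8 kt
Leg 3: desired track 64.7°; wind correction +12.3° → command heading 77.0°, groundspeed 233.2 kt
Leg 4: desired track 311.1°; wind correction -9.5° → command heading 301.6°, groundspeed 251.6 kt
Leg 5: desired track 67.1°; wind correction +12.5° → command heading 79.6°, groundspeed 231.1 kt
Leg 6: desired track 45.3°; wind correction +9.9° → command heading 55.2°, groundspeed 249.5 kt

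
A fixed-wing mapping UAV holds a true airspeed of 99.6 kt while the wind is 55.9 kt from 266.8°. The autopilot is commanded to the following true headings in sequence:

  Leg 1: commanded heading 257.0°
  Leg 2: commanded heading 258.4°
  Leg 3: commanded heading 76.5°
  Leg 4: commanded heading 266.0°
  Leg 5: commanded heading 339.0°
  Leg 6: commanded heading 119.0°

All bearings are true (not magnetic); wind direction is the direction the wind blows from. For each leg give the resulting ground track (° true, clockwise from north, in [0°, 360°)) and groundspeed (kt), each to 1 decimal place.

Leg 1: track=244.9°, groundspeed=45.5 kt
Leg 2: track=248.0°, groundspeed=45.0 kt
Leg 3: track=80.2°, groundspeed=154.9 kt
Leg 4: track=265.0°, groundspeed=43.7 kt
Leg 5: track=11.8°, groundspeed=98.2 kt
Leg 6: track=107.5°, groundspeed=149.9 kt

Leg 1: heading 257.0°; drift -12.1° → track 244.9°, groundspeed 45.5 kt
Leg 2: heading 258.4°; drift -10.4° → track 248.0°, groundspeed 45.0 kt
Leg 3: heading 76.5°; drift +3.7° → track 80.2°, groundspeed 154.9 kt
Leg 4: heading 266.0°; drift -1.0° → track 265.0°, groundspeed 43.7 kt
Leg 5: heading 339.0°; drift +32.8° → track 11.8°, groundspeed 98.2 kt
Leg 6: heading 119.0°; drift -11.5° → track 107.5°, groundspeed 149.9 kt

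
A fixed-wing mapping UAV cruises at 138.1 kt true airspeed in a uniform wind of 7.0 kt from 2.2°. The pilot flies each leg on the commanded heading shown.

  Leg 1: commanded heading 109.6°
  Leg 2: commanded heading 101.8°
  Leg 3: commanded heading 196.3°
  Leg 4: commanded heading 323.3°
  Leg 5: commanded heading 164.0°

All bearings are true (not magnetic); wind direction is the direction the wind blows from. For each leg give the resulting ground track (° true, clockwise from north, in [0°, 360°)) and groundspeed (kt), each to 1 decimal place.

Leg 1: heading 109.6°; drift +2.7° → track 112.3°, groundspeed 140.4 kt
Leg 2: heading 101.8°; drift +2.8° → track 104.6°, groundspeed 139.4 kt
Leg 3: heading 196.3°; drift -0.7° → track 195.6°, groundspeed 144.9 kt
Leg 4: heading 323.3°; drift -1.9° → track 321.4°, groundspeed 132.7 kt
Leg 5: heading 164.0°; drift +0.9° → track 164.9°, groundspeed 144.8 kt

Leg 1: track=112.3°, groundspeed=140.4 kt
Leg 2: track=104.6°, groundspeed=139.4 kt
Leg 3: track=195.6°, groundspeed=144.9 kt
Leg 4: track=321.4°, groundspeed=132.7 kt
Leg 5: track=164.9°, groundspeed=144.8 kt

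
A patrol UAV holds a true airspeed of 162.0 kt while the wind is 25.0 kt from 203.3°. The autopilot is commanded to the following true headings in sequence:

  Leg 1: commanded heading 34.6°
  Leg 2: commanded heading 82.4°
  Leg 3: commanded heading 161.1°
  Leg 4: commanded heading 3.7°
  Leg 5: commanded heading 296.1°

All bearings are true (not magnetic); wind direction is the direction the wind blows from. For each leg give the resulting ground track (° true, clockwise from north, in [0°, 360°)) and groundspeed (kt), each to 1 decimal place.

Leg 1: heading 34.6°; drift -1.5° → track 33.1°, groundspeed 186.6 kt
Leg 2: heading 82.4°; drift -7.0° → track 75.4°, groundspeed 176.1 kt
Leg 3: heading 161.1°; drift -6.7° → track 154.4°, groundspeed 144.5 kt
Leg 4: heading 3.7°; drift +2.6° → track 6.3°, groundspeed 185.7 kt
Leg 5: heading 296.1°; drift +8.7° → track 304.8°, groundspeed 165.1 kt

Leg 1: track=33.1°, groundspeed=186.6 kt
Leg 2: track=75.4°, groundspeed=176.1 kt
Leg 3: track=154.4°, groundspeed=144.5 kt
Leg 4: track=6.3°, groundspeed=185.7 kt
Leg 5: track=304.8°, groundspeed=165.1 kt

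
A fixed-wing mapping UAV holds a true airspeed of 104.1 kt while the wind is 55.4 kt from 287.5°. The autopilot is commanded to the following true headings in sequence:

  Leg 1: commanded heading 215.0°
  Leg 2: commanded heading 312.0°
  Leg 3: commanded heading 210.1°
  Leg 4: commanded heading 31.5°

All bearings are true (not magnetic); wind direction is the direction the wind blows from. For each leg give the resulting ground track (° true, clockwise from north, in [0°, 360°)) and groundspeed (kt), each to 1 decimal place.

Leg 1: track=183.9°, groundspeed=102.2 kt
Leg 2: track=335.2°, groundspeed=58.4 kt
Leg 3: track=179.7°, groundspeed=106.7 kt
Leg 4: track=56.1°, groundspeed=129.2 kt

Leg 1: heading 215.0°; drift -31.1° → track 183.9°, groundspeed 102.2 kt
Leg 2: heading 312.0°; drift +23.2° → track 335.2°, groundspeed 58.4 kt
Leg 3: heading 210.1°; drift -30.4° → track 179.7°, groundspeed 106.7 kt
Leg 4: heading 31.5°; drift +24.6° → track 56.1°, groundspeed 129.2 kt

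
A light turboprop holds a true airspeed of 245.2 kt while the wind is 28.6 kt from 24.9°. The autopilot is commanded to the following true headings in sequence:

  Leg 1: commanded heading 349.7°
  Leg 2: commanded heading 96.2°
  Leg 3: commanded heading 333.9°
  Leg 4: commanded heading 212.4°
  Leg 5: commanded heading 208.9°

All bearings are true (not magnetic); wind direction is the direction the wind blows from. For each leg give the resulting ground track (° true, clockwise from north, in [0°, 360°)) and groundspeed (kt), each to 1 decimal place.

Leg 1: heading 349.7°; drift -4.3° → track 345.4°, groundspeed 222.4 kt
Leg 2: heading 96.2°; drift +6.5° → track 102.7°, groundspeed 237.6 kt
Leg 3: heading 333.9°; drift -5.6° → track 328.3°, groundspeed 228.3 kt
Leg 4: heading 212.4°; drift -0.8° → track 211.6°, groundspeed 273.6 kt
Leg 5: heading 208.9°; drift -0.4° → track 208.5°, groundspeed 273.7 kt

Leg 1: track=345.4°, groundspeed=222.4 kt
Leg 2: track=102.7°, groundspeed=237.6 kt
Leg 3: track=328.3°, groundspeed=228.3 kt
Leg 4: track=211.6°, groundspeed=273.6 kt
Leg 5: track=208.5°, groundspeed=273.7 kt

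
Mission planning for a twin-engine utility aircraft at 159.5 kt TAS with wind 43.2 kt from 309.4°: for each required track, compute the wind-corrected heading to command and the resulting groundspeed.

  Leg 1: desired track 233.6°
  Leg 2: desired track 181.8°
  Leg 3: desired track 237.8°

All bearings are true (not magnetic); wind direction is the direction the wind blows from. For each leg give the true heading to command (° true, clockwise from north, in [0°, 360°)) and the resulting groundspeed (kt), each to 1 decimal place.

Leg 1: heading=248.8°, groundspeed=143.3 kt
Leg 2: heading=194.2°, groundspeed=182.1 kt
Leg 3: heading=252.7°, groundspeed=140.5 kt

Leg 1: desired track 233.6°; wind correction +15.2° → command heading 248.8°, groundspeed 143.3 kt
Leg 2: desired track 181.8°; wind correction +12.4° → command heading 194.2°, groundspeed 182.1 kt
Leg 3: desired track 237.8°; wind correction +14.9° → command heading 252.7°, groundspeed 140.5 kt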